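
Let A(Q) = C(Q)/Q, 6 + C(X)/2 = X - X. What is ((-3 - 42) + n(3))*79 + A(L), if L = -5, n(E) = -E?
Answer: -18948/5 ≈ -3789.6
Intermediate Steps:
C(X) = -12 (C(X) = -12 + 2*(X - X) = -12 + 2*0 = -12 + 0 = -12)
A(Q) = -12/Q
((-3 - 42) + n(3))*79 + A(L) = ((-3 - 42) - 1*3)*79 - 12/(-5) = (-45 - 3)*79 - 12*(-1/5) = -48*79 + 12/5 = -3792 + 12/5 = -18948/5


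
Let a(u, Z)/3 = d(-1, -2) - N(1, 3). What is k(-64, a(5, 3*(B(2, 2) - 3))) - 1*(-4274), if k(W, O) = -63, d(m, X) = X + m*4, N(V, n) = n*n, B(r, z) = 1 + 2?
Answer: 4211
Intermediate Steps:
B(r, z) = 3
N(V, n) = n**2
d(m, X) = X + 4*m
a(u, Z) = -45 (a(u, Z) = 3*((-2 + 4*(-1)) - 1*3**2) = 3*((-2 - 4) - 1*9) = 3*(-6 - 9) = 3*(-15) = -45)
k(-64, a(5, 3*(B(2, 2) - 3))) - 1*(-4274) = -63 - 1*(-4274) = -63 + 4274 = 4211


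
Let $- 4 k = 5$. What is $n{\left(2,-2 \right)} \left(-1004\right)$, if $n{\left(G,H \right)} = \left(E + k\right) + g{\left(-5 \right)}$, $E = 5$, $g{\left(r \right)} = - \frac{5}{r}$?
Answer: $-4769$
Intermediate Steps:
$k = - \frac{5}{4}$ ($k = \left(- \frac{1}{4}\right) 5 = - \frac{5}{4} \approx -1.25$)
$n{\left(G,H \right)} = \frac{19}{4}$ ($n{\left(G,H \right)} = \left(5 - \frac{5}{4}\right) - \frac{5}{-5} = \frac{15}{4} - -1 = \frac{15}{4} + 1 = \frac{19}{4}$)
$n{\left(2,-2 \right)} \left(-1004\right) = \frac{19}{4} \left(-1004\right) = -4769$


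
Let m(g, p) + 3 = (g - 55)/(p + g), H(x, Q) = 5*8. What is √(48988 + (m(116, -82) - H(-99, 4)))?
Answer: √56582494/34 ≈ 221.24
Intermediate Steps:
H(x, Q) = 40
m(g, p) = -3 + (-55 + g)/(g + p) (m(g, p) = -3 + (g - 55)/(p + g) = -3 + (-55 + g)/(g + p))
√(48988 + (m(116, -82) - H(-99, 4))) = √(48988 + ((-55 - 3*(-82) - 2*116)/(116 - 82) - 1*40)) = √(48988 + ((-55 + 246 - 232)/34 - 40)) = √(48988 + ((1/34)*(-41) - 40)) = √(48988 + (-41/34 - 40)) = √(48988 - 1401/34) = √(1664191/34) = √56582494/34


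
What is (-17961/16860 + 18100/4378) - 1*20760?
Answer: -255355501343/12302180 ≈ -20757.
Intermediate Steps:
(-17961/16860 + 18100/4378) - 1*20760 = (-17961*1/16860 + 18100*(1/4378)) - 20760 = (-5987/5620 + 9050/2189) - 20760 = 37755457/12302180 - 20760 = -255355501343/12302180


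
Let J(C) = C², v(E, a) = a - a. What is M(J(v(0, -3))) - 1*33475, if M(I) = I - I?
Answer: -33475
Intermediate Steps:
v(E, a) = 0
M(I) = 0
M(J(v(0, -3))) - 1*33475 = 0 - 1*33475 = 0 - 33475 = -33475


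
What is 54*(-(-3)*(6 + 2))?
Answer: 1296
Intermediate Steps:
54*(-(-3)*(6 + 2)) = 54*(-(-3)*8) = 54*(-1*(-24)) = 54*24 = 1296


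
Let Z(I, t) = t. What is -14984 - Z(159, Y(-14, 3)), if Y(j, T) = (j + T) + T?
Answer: -14976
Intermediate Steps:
Y(j, T) = j + 2*T (Y(j, T) = (T + j) + T = j + 2*T)
-14984 - Z(159, Y(-14, 3)) = -14984 - (-14 + 2*3) = -14984 - (-14 + 6) = -14984 - 1*(-8) = -14984 + 8 = -14976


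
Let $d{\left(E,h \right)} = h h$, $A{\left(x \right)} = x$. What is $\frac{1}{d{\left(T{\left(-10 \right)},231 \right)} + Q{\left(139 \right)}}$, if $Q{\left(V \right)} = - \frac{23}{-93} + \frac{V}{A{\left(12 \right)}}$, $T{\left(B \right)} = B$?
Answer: $\frac{124}{6618231} \approx 1.8736 \cdot 10^{-5}$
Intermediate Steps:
$d{\left(E,h \right)} = h^{2}$
$Q{\left(V \right)} = \frac{23}{93} + \frac{V}{12}$ ($Q{\left(V \right)} = - \frac{23}{-93} + \frac{V}{12} = \left(-23\right) \left(- \frac{1}{93}\right) + V \frac{1}{12} = \frac{23}{93} + \frac{V}{12}$)
$\frac{1}{d{\left(T{\left(-10 \right)},231 \right)} + Q{\left(139 \right)}} = \frac{1}{231^{2} + \left(\frac{23}{93} + \frac{1}{12} \cdot 139\right)} = \frac{1}{53361 + \left(\frac{23}{93} + \frac{139}{12}\right)} = \frac{1}{53361 + \frac{1467}{124}} = \frac{1}{\frac{6618231}{124}} = \frac{124}{6618231}$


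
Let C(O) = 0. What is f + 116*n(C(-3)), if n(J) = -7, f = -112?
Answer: -924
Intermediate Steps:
f + 116*n(C(-3)) = -112 + 116*(-7) = -112 - 812 = -924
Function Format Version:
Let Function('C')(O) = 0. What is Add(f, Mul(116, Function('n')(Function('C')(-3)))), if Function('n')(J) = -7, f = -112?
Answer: -924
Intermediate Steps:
Add(f, Mul(116, Function('n')(Function('C')(-3)))) = Add(-112, Mul(116, -7)) = Add(-112, -812) = -924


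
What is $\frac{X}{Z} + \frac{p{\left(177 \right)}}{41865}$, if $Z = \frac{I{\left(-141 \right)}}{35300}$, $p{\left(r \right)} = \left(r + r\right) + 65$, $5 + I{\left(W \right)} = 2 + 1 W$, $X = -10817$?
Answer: $\frac{1332144653903}{502380} \approx 2.6517 \cdot 10^{6}$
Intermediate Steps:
$I{\left(W \right)} = -3 + W$ ($I{\left(W \right)} = -5 + \left(2 + 1 W\right) = -5 + \left(2 + W\right) = -3 + W$)
$p{\left(r \right)} = 65 + 2 r$ ($p{\left(r \right)} = 2 r + 65 = 65 + 2 r$)
$Z = - \frac{36}{8825}$ ($Z = \frac{-3 - 141}{35300} = \left(-144\right) \frac{1}{35300} = - \frac{36}{8825} \approx -0.0040793$)
$\frac{X}{Z} + \frac{p{\left(177 \right)}}{41865} = - \frac{10817}{- \frac{36}{8825}} + \frac{65 + 2 \cdot 177}{41865} = \left(-10817\right) \left(- \frac{8825}{36}\right) + \left(65 + 354\right) \frac{1}{41865} = \frac{95460025}{36} + 419 \cdot \frac{1}{41865} = \frac{95460025}{36} + \frac{419}{41865} = \frac{1332144653903}{502380}$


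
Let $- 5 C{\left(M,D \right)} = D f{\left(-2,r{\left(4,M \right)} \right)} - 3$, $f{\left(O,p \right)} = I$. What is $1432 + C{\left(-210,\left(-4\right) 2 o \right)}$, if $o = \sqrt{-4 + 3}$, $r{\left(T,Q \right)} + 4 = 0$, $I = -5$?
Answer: $\frac{7163}{5} - 8 i \approx 1432.6 - 8.0 i$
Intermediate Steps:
$r{\left(T,Q \right)} = -4$ ($r{\left(T,Q \right)} = -4 + 0 = -4$)
$f{\left(O,p \right)} = -5$
$o = i$ ($o = \sqrt{-1} = i \approx 1.0 i$)
$C{\left(M,D \right)} = \frac{3}{5} + D$ ($C{\left(M,D \right)} = - \frac{D \left(-5\right) - 3}{5} = - \frac{- 5 D - 3}{5} = - \frac{-3 - 5 D}{5} = \frac{3}{5} + D$)
$1432 + C{\left(-210,\left(-4\right) 2 o \right)} = 1432 + \left(\frac{3}{5} + \left(-4\right) 2 i\right) = 1432 + \left(\frac{3}{5} - 8 i\right) = \frac{7163}{5} - 8 i$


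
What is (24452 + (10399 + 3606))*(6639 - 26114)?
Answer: -748950075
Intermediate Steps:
(24452 + (10399 + 3606))*(6639 - 26114) = (24452 + 14005)*(-19475) = 38457*(-19475) = -748950075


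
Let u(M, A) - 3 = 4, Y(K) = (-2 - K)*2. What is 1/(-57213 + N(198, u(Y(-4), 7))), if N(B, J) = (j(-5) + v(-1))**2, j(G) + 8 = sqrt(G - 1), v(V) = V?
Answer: I/(6*(-9523*I + 3*sqrt(6))) ≈ -1.7501e-5 + 1.3505e-8*I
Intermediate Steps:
Y(K) = -4 - 2*K
j(G) = -8 + sqrt(-1 + G) (j(G) = -8 + sqrt(G - 1) = -8 + sqrt(-1 + G))
u(M, A) = 7 (u(M, A) = 3 + 4 = 7)
N(B, J) = (-9 + I*sqrt(6))**2 (N(B, J) = ((-8 + sqrt(-1 - 5)) - 1)**2 = ((-8 + sqrt(-6)) - 1)**2 = ((-8 + I*sqrt(6)) - 1)**2 = (-9 + I*sqrt(6))**2)
1/(-57213 + N(198, u(Y(-4), 7))) = 1/(-57213 + (9 - I*sqrt(6))**2)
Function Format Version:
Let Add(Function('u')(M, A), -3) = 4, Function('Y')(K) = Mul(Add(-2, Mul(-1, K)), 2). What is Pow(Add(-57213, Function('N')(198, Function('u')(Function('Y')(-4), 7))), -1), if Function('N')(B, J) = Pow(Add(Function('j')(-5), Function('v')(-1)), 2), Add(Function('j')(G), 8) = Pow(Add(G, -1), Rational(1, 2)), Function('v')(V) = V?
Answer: Mul(Rational(1, 6), I, Pow(Add(Mul(-9523, I), Mul(3, Pow(6, Rational(1, 2)))), -1)) ≈ Add(-1.7501e-5, Mul(1.3505e-8, I))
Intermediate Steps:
Function('Y')(K) = Add(-4, Mul(-2, K))
Function('j')(G) = Add(-8, Pow(Add(-1, G), Rational(1, 2))) (Function('j')(G) = Add(-8, Pow(Add(G, -1), Rational(1, 2))) = Add(-8, Pow(Add(-1, G), Rational(1, 2))))
Function('u')(M, A) = 7 (Function('u')(M, A) = Add(3, 4) = 7)
Function('N')(B, J) = Pow(Add(-9, Mul(I, Pow(6, Rational(1, 2)))), 2) (Function('N')(B, J) = Pow(Add(Add(-8, Pow(Add(-1, -5), Rational(1, 2))), -1), 2) = Pow(Add(Add(-8, Pow(-6, Rational(1, 2))), -1), 2) = Pow(Add(Add(-8, Mul(I, Pow(6, Rational(1, 2)))), -1), 2) = Pow(Add(-9, Mul(I, Pow(6, Rational(1, 2)))), 2))
Pow(Add(-57213, Function('N')(198, Function('u')(Function('Y')(-4), 7))), -1) = Pow(Add(-57213, Pow(Add(9, Mul(-1, I, Pow(6, Rational(1, 2)))), 2)), -1)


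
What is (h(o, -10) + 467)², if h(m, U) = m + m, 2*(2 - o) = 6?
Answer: 216225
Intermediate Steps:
o = -1 (o = 2 - ½*6 = 2 - 3 = -1)
h(m, U) = 2*m
(h(o, -10) + 467)² = (2*(-1) + 467)² = (-2 + 467)² = 465² = 216225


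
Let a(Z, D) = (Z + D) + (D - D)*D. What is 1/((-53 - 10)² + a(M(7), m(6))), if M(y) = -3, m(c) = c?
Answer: 1/3972 ≈ 0.00025176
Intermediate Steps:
a(Z, D) = D + Z (a(Z, D) = (D + Z) + 0*D = (D + Z) + 0 = D + Z)
1/((-53 - 10)² + a(M(7), m(6))) = 1/((-53 - 10)² + (6 - 3)) = 1/((-63)² + 3) = 1/(3969 + 3) = 1/3972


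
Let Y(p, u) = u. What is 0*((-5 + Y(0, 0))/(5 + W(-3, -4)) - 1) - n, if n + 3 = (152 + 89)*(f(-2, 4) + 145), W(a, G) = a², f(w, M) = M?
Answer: -35906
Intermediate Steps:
n = 35906 (n = -3 + (152 + 89)*(4 + 145) = -3 + 241*149 = -3 + 35909 = 35906)
0*((-5 + Y(0, 0))/(5 + W(-3, -4)) - 1) - n = 0*((-5 + 0)/(5 + (-3)²) - 1) - 1*35906 = 0*(-5/(5 + 9) - 1) - 35906 = 0*(-5/14 - 1) - 35906 = 0*(-19/14) - 35906 = 0 - 35906 = -35906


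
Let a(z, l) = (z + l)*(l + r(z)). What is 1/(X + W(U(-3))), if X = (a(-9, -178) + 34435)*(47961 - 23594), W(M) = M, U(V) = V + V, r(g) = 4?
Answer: 1/1631931085 ≈ 6.1277e-10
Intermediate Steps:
U(V) = 2*V
a(z, l) = (4 + l)*(l + z) (a(z, l) = (z + l)*(l + 4) = (l + z)*(4 + l) = (4 + l)*(l + z))
X = 1631931091 (X = (((-178)**2 + 4*(-178) + 4*(-9) - 178*(-9)) + 34435)*(47961 - 23594) = ((31684 - 712 - 36 + 1602) + 34435)*24367 = (32538 + 34435)*24367 = 66973*24367 = 1631931091)
1/(X + W(U(-3))) = 1/(1631931091 + 2*(-3)) = 1/(1631931091 - 6) = 1/1631931085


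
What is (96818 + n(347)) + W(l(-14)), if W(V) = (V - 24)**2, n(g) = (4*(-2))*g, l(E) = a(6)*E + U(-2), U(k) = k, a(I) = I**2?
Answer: 374942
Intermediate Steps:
l(E) = -2 + 36*E (l(E) = 6**2*E - 2 = 36*E - 2 = -2 + 36*E)
n(g) = -8*g
W(V) = (-24 + V)**2
(96818 + n(347)) + W(l(-14)) = (96818 - 8*347) + (-24 + (-2 + 36*(-14)))**2 = (96818 - 2776) + (-24 + (-2 - 504))**2 = 94042 + (-24 - 506)**2 = 94042 + (-530)**2 = 94042 + 280900 = 374942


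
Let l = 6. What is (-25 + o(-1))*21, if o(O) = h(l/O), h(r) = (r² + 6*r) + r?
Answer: -651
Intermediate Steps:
h(r) = r² + 7*r
o(O) = 6*(7 + 6/O)/O (o(O) = (6/O)*(7 + 6/O) = 6*(7 + 6/O)/O)
(-25 + o(-1))*21 = (-25 + 6*(6 + 7*(-1))/(-1)²)*21 = (-25 + 6*1*(6 - 7))*21 = (-25 + 6*1*(-1))*21 = (-25 - 6)*21 = -31*21 = -651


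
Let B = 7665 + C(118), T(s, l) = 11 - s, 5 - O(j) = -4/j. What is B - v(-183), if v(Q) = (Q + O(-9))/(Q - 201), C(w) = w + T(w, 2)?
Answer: 13263325/1728 ≈ 7675.5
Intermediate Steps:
O(j) = 5 + 4/j (O(j) = 5 - (-4)/j = 5 + 4/j)
C(w) = 11 (C(w) = w + (11 - w) = 11)
v(Q) = (41/9 + Q)/(-201 + Q) (v(Q) = (Q + (5 + 4/(-9)))/(Q - 201) = (Q + (5 + 4*(-1/9)))/(-201 + Q) = (Q + (5 - 4/9))/(-201 + Q) = (Q + 41/9)/(-201 + Q) = (41/9 + Q)/(-201 + Q))
B = 7676 (B = 7665 + 11 = 7676)
B - v(-183) = 7676 - (41/9 - 183)/(-201 - 183) = 7676 - (-1606)/((-384)*9) = 7676 - (-1)*(-1606)/(384*9) = 7676 - 1*803/1728 = 7676 - 803/1728 = 13263325/1728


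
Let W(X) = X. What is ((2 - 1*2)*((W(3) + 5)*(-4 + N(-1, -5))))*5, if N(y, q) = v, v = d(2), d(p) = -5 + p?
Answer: 0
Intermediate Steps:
v = -3 (v = -5 + 2 = -3)
N(y, q) = -3
((2 - 1*2)*((W(3) + 5)*(-4 + N(-1, -5))))*5 = ((2 - 1*2)*((3 + 5)*(-4 - 3)))*5 = ((2 - 2)*(8*(-7)))*5 = (0*(-56))*5 = 0*5 = 0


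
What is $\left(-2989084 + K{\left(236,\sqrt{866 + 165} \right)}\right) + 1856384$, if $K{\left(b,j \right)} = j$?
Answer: $-1132700 + \sqrt{1031} \approx -1.1327 \cdot 10^{6}$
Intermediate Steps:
$\left(-2989084 + K{\left(236,\sqrt{866 + 165} \right)}\right) + 1856384 = \left(-2989084 + \sqrt{866 + 165}\right) + 1856384 = \left(-2989084 + \sqrt{1031}\right) + 1856384 = -1132700 + \sqrt{1031}$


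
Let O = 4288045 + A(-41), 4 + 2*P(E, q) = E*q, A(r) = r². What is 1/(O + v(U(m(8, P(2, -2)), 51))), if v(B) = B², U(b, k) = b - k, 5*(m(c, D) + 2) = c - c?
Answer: 1/4292535 ≈ 2.3296e-7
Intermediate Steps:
P(E, q) = -2 + E*q/2 (P(E, q) = -2 + (E*q)/2 = -2 + E*q/2)
m(c, D) = -2 (m(c, D) = -2 + (c - c)/5 = -2 + (⅕)*0 = -2 + 0 = -2)
O = 4289726 (O = 4288045 + (-41)² = 4288045 + 1681 = 4289726)
1/(O + v(U(m(8, P(2, -2)), 51))) = 1/(4289726 + (-2 - 1*51)²) = 1/(4289726 + (-2 - 51)²) = 1/(4289726 + (-53)²) = 1/(4289726 + 2809) = 1/4292535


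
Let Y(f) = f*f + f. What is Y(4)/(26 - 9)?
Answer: 20/17 ≈ 1.1765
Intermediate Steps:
Y(f) = f + f² (Y(f) = f² + f = f + f²)
Y(4)/(26 - 9) = (4*(1 + 4))/(26 - 9) = (4*5)/17 = (1/17)*20 = 20/17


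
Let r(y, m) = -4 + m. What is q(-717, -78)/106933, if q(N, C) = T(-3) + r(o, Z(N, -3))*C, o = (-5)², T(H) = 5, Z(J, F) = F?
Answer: 551/106933 ≈ 0.0051528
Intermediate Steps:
o = 25
q(N, C) = 5 - 7*C (q(N, C) = 5 + (-4 - 3)*C = 5 - 7*C)
q(-717, -78)/106933 = (5 - 7*(-78))/106933 = (5 + 546)*(1/106933) = 551*(1/106933) = 551/106933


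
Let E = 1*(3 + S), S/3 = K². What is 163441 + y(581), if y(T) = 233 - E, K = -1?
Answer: 163668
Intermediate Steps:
S = 3 (S = 3*(-1)² = 3*1 = 3)
E = 6 (E = 1*(3 + 3) = 1*6 = 6)
y(T) = 227 (y(T) = 233 - 1*6 = 233 - 6 = 227)
163441 + y(581) = 163441 + 227 = 163668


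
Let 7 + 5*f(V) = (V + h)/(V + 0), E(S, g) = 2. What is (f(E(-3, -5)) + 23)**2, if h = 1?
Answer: 47961/100 ≈ 479.61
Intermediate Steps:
f(V) = -7/5 + (1 + V)/(5*V) (f(V) = -7/5 + ((V + 1)/(V + 0))/5 = -7/5 + ((1 + V)/V)/5 = -7/5 + (1 + V)/(5*V))
(f(E(-3, -5)) + 23)**2 = ((1/5)*(1 - 6*2)/2 + 23)**2 = ((1/5)*(1/2)*(1 - 12) + 23)**2 = ((1/5)*(1/2)*(-11) + 23)**2 = (-11/10 + 23)**2 = (219/10)**2 = 47961/100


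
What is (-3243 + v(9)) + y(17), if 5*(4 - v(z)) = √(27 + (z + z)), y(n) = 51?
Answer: -3188 - 3*√5/5 ≈ -3189.3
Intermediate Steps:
v(z) = 4 - √(27 + 2*z)/5 (v(z) = 4 - √(27 + (z + z))/5 = 4 - √(27 + 2*z)/5)
(-3243 + v(9)) + y(17) = (-3243 + (4 - √(27 + 2*9)/5)) + 51 = (-3243 + (4 - √(27 + 18)/5)) + 51 = (-3243 + (4 - 3*√5/5)) + 51 = (-3239 - 3*√5/5) + 51 = -3188 - 3*√5/5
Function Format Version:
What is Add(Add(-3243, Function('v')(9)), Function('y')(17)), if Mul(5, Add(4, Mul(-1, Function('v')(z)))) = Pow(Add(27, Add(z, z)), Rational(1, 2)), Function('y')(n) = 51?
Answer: Add(-3188, Mul(Rational(-3, 5), Pow(5, Rational(1, 2)))) ≈ -3189.3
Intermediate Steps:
Function('v')(z) = Add(4, Mul(Rational(-1, 5), Pow(Add(27, Mul(2, z)), Rational(1, 2)))) (Function('v')(z) = Add(4, Mul(Rational(-1, 5), Pow(Add(27, Add(z, z)), Rational(1, 2)))) = Add(4, Mul(Rational(-1, 5), Pow(Add(27, Mul(2, z)), Rational(1, 2)))))
Add(Add(-3243, Function('v')(9)), Function('y')(17)) = Add(Add(-3243, Add(4, Mul(Rational(-1, 5), Pow(Add(27, Mul(2, 9)), Rational(1, 2))))), 51) = Add(Add(-3243, Add(4, Mul(Rational(-1, 5), Pow(Add(27, 18), Rational(1, 2))))), 51) = Add(Add(-3243, Add(4, Mul(Rational(-1, 5), Pow(45, Rational(1, 2))))), 51) = Add(Add(-3243, Add(4, Mul(Rational(-1, 5), Mul(3, Pow(5, Rational(1, 2)))))), 51) = Add(Add(-3243, Add(4, Mul(Rational(-3, 5), Pow(5, Rational(1, 2))))), 51) = Add(Add(-3239, Mul(Rational(-3, 5), Pow(5, Rational(1, 2)))), 51) = Add(-3188, Mul(Rational(-3, 5), Pow(5, Rational(1, 2))))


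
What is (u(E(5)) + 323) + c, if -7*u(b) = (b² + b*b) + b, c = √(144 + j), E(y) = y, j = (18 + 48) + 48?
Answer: 2206/7 + √258 ≈ 331.21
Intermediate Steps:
j = 114 (j = 66 + 48 = 114)
c = √258 (c = √(144 + 114) = √258 ≈ 16.062)
u(b) = -2*b²/7 - b/7 (u(b) = -((b² + b*b) + b)/7 = -((b² + b²) + b)/7 = -(2*b² + b)/7 = -(b + 2*b²)/7 = -2*b²/7 - b/7)
(u(E(5)) + 323) + c = (-⅐*5*(1 + 2*5) + 323) + √258 = (-⅐*5*(1 + 10) + 323) + √258 = (-⅐*5*11 + 323) + √258 = (-55/7 + 323) + √258 = 2206/7 + √258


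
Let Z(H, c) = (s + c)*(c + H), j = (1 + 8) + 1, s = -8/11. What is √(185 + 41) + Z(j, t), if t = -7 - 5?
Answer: 280/11 + √226 ≈ 40.488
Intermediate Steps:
t = -12
s = -8/11 (s = -8*1/11 = -8/11 ≈ -0.72727)
j = 10 (j = 9 + 1 = 10)
Z(H, c) = (-8/11 + c)*(H + c) (Z(H, c) = (-8/11 + c)*(c + H) = (-8/11 + c)*(H + c))
√(185 + 41) + Z(j, t) = √(185 + 41) + ((-12)² - 8/11*10 - 8/11*(-12) + 10*(-12)) = √226 + (144 - 80/11 + 96/11 - 120) = √226 + 280/11 = 280/11 + √226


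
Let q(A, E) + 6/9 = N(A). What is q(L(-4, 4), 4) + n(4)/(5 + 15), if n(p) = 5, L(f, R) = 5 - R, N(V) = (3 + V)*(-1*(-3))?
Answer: 139/12 ≈ 11.583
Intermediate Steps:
N(V) = 9 + 3*V (N(V) = (3 + V)*3 = 9 + 3*V)
q(A, E) = 25/3 + 3*A (q(A, E) = -⅔ + (9 + 3*A) = 25/3 + 3*A)
q(L(-4, 4), 4) + n(4)/(5 + 15) = (25/3 + 3*(5 - 1*4)) + 5/(5 + 15) = (25/3 + 3*(5 - 4)) + 5/20 = (25/3 + 3*1) + 5*(1/20) = (25/3 + 3) + ¼ = 34/3 + ¼ = 139/12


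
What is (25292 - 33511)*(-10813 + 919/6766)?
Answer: 601300716741/6766 ≈ 8.8871e+7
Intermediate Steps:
(25292 - 33511)*(-10813 + 919/6766) = -8219*(-10813 + 919*(1/6766)) = -8219*(-10813 + 919/6766) = -8219*(-73159839/6766) = 601300716741/6766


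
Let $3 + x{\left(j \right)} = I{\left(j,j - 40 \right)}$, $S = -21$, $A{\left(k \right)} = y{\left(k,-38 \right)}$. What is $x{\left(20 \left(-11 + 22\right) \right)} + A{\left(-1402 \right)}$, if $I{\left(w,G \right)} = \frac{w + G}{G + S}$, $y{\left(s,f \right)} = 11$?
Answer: $\frac{1672}{159} \approx 10.516$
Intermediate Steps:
$A{\left(k \right)} = 11$
$I{\left(w,G \right)} = \frac{G + w}{-21 + G}$ ($I{\left(w,G \right)} = \frac{w + G}{G - 21} = \frac{G + w}{-21 + G}$)
$x{\left(j \right)} = -3 + \frac{-40 + 2 j}{-61 + j}$ ($x{\left(j \right)} = -3 + \frac{\left(j - 40\right) + j}{-21 + \left(j - 40\right)} = -3 + \frac{\left(-40 + j\right) + j}{-21 + \left(-40 + j\right)} = -3 + \frac{-40 + 2 j}{-61 + j}$)
$x{\left(20 \left(-11 + 22\right) \right)} + A{\left(-1402 \right)} = \frac{143 - 20 \left(-11 + 22\right)}{-61 + 20 \left(-11 + 22\right)} + 11 = \frac{143 - 20 \cdot 11}{-61 + 20 \cdot 11} + 11 = \frac{143 - 220}{-61 + 220} + 11 = \frac{143 - 220}{159} + 11 = \frac{1}{159} \left(-77\right) + 11 = - \frac{77}{159} + 11 = \frac{1672}{159}$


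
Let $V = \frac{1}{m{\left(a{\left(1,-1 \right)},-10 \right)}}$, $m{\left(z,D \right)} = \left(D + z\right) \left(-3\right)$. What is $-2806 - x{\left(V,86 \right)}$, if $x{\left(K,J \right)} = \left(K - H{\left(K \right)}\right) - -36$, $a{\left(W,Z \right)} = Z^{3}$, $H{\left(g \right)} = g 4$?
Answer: $- \frac{31261}{11} \approx -2841.9$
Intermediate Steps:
$H{\left(g \right)} = 4 g$
$m{\left(z,D \right)} = - 3 D - 3 z$
$V = \frac{1}{33}$ ($V = \frac{1}{\left(-3\right) \left(-10\right) - 3 \left(-1\right)^{3}} = \frac{1}{30 - -3} = \frac{1}{30 + 3} = \frac{1}{33} \approx 0.030303$)
$x{\left(K,J \right)} = 36 - 3 K$ ($x{\left(K,J \right)} = \left(K - 4 K\right) - -36 = \left(K - 4 K\right) + 36 = - 3 K + 36 = 36 - 3 K$)
$-2806 - x{\left(V,86 \right)} = -2806 - \left(36 - \frac{1}{11}\right) = -2806 - \frac{395}{11} = - \frac{31261}{11}$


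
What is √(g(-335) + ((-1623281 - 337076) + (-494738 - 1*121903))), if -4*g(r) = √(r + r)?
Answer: √(-10307992 - I*√670)/2 ≈ 0.0020155 - 1605.3*I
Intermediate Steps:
g(r) = -√2*√r/4 (g(r) = -√(r + r)/4 = -√2*√r/4)
√(g(-335) + ((-1623281 - 337076) + (-494738 - 1*121903))) = √(-√2*√(-335)/4 + ((-1623281 - 337076) + (-494738 - 1*121903))) = √(-√2*I*√335/4 + (-1960357 + (-494738 - 121903))) = √(-I*√670/4 + (-1960357 - 616641)) = √(-I*√670/4 - 2576998) = √(-2576998 - I*√670/4)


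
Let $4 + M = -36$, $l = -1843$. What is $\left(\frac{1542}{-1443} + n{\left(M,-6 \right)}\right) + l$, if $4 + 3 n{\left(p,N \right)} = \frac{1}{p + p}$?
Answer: $- \frac{71011227}{38480} \approx -1845.4$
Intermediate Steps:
$M = -40$ ($M = -4 - 36 = -40$)
$n{\left(p,N \right)} = - \frac{4}{3} + \frac{1}{6 p}$ ($n{\left(p,N \right)} = - \frac{4}{3} + \frac{1}{3 \left(p + p\right)} = - \frac{4}{3} + \frac{1}{3 \cdot 2 p} = - \frac{4}{3} + \frac{\frac{1}{2} \frac{1}{p}}{3} = - \frac{4}{3} + \frac{1}{6 p}$)
$\left(\frac{1542}{-1443} + n{\left(M,-6 \right)}\right) + l = \left(\frac{1542}{-1443} + \frac{1 - -320}{6 \left(-40\right)}\right) - 1843 = \left(1542 \left(- \frac{1}{1443}\right) + \frac{1}{6} \left(- \frac{1}{40}\right) \left(1 + 320\right)\right) - 1843 = \left(- \frac{514}{481} + \frac{1}{6} \left(- \frac{1}{40}\right) 321\right) - 1843 = \left(- \frac{514}{481} - \frac{107}{80}\right) - 1843 = - \frac{92587}{38480} - 1843 = - \frac{71011227}{38480}$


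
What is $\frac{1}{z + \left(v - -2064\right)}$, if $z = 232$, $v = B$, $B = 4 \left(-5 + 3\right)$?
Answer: $\frac{1}{2288} \approx 0.00043706$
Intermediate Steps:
$B = -8$ ($B = 4 \left(-2\right) = -8$)
$v = -8$
$\frac{1}{z + \left(v - -2064\right)} = \frac{1}{232 - -2056} = \frac{1}{232 + \left(-8 + 2064\right)} = \frac{1}{232 + 2056} = \frac{1}{2288}$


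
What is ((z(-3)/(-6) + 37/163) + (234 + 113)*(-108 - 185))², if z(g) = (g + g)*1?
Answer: 274636917941929/26569 ≈ 1.0337e+10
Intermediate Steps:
z(g) = 2*g (z(g) = (2*g)*1 = 2*g)
((z(-3)/(-6) + 37/163) + (234 + 113)*(-108 - 185))² = (((2*(-3))/(-6) + 37/163) + (234 + 113)*(-108 - 185))² = ((-6*(-⅙) + 37*(1/163)) + 347*(-293))² = ((1 + 37/163) - 101671)² = (200/163 - 101671)² = (-16572173/163)² = 274636917941929/26569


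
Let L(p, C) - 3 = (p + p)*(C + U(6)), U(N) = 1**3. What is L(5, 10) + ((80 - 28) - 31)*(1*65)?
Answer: 1478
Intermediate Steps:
U(N) = 1
L(p, C) = 3 + 2*p*(1 + C) (L(p, C) = 3 + (p + p)*(C + 1) = 3 + (2*p)*(1 + C) = 3 + 2*p*(1 + C))
L(5, 10) + ((80 - 28) - 31)*(1*65) = (3 + 2*5 + 2*10*5) + ((80 - 28) - 31)*(1*65) = (3 + 10 + 100) + (52 - 31)*65 = 113 + 21*65 = 113 + 1365 = 1478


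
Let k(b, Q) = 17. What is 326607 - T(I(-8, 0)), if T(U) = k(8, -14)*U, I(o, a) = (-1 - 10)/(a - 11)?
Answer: 326590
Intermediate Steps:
I(o, a) = -11/(-11 + a)
T(U) = 17*U
326607 - T(I(-8, 0)) = 326607 - 17*(-11/(-11 + 0)) = 326607 - 17*(-11/(-11)) = 326607 - 17*(-11*(-1/11)) = 326607 - 17 = 326590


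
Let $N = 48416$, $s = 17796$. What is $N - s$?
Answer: $30620$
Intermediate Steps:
$N - s = 48416 - 17796 = 30620$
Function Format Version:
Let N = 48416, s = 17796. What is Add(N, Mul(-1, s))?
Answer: 30620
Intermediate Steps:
Add(N, Mul(-1, s)) = Add(48416, Mul(-1, 17796)) = Add(48416, -17796) = 30620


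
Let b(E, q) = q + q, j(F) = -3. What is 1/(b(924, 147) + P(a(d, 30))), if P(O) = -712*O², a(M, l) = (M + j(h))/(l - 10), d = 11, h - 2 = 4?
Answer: 25/4502 ≈ 0.0055531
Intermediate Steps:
h = 6 (h = 2 + 4 = 6)
b(E, q) = 2*q
a(M, l) = (-3 + M)/(-10 + l) (a(M, l) = (M - 3)/(l - 10) = (-3 + M)/(-10 + l))
1/(b(924, 147) + P(a(d, 30))) = 1/(2*147 - 712*(-3 + 11)²/(-10 + 30)²) = 1/(294 - 712*(8/20)²) = 1/(294 - 712*((1/20)*8)²) = 1/(294 - 712*(⅖)²) = 1/(294 - 712*4/25) = 1/(294 - 2848/25) = 1/(4502/25) = 25/4502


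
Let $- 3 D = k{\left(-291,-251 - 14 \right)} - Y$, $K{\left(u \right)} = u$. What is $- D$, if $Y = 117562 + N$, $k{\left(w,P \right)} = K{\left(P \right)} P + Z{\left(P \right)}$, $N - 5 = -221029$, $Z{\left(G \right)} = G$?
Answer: $\frac{173422}{3} \approx 57807.0$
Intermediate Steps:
$N = -221024$ ($N = 5 - 221029 = -221024$)
$k{\left(w,P \right)} = P + P^{2}$ ($k{\left(w,P \right)} = P P + P = P^{2} + P = P + P^{2}$)
$Y = -103462$ ($Y = 117562 - 221024 = -103462$)
$D = - \frac{173422}{3}$ ($D = - \frac{\left(-251 - 14\right) \left(1 - 265\right) - -103462}{3} = - \frac{\left(-251 - 14\right) \left(1 - 265\right) + 103462}{3} = - \frac{- 265 \left(1 - 265\right) + 103462}{3} = - \frac{\left(-265\right) \left(-264\right) + 103462}{3} = - \frac{69960 + 103462}{3} = \left(- \frac{1}{3}\right) 173422 = - \frac{173422}{3} \approx -57807.0$)
$- D = \left(-1\right) \left(- \frac{173422}{3}\right) = \frac{173422}{3}$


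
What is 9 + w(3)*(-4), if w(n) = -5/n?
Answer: 47/3 ≈ 15.667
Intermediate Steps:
9 + w(3)*(-4) = 9 - 5/3*(-4) = 9 + 20/3 = 47/3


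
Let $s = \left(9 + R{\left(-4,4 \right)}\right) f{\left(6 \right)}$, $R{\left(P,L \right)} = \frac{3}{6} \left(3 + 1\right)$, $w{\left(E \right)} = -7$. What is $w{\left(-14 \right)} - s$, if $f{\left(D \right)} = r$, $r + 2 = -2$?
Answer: $37$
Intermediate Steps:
$r = -4$ ($r = -2 - 2 = -4$)
$R{\left(P,L \right)} = 2$ ($R{\left(P,L \right)} = 3 \cdot \frac{1}{6} \cdot 4 = \frac{1}{2} \cdot 4 = 2$)
$f{\left(D \right)} = -4$
$s = -44$ ($s = \left(9 + 2\right) \left(-4\right) = 11 \left(-4\right) = -44$)
$w{\left(-14 \right)} - s = -7 - -44 = -7 + 44 = 37$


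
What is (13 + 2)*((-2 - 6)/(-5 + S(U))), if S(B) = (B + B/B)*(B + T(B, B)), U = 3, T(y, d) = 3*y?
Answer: -120/43 ≈ -2.7907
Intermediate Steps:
S(B) = 4*B*(1 + B) (S(B) = (B + B/B)*(B + 3*B) = (B + 1)*(4*B) = (1 + B)*(4*B) = 4*B*(1 + B))
(13 + 2)*((-2 - 6)/(-5 + S(U))) = (13 + 2)*((-2 - 6)/(-5 + 4*3*(1 + 3))) = 15*(-8/(-5 + 4*3*4)) = 15*(-8/(-5 + 48)) = 15*(-8/43) = -120/43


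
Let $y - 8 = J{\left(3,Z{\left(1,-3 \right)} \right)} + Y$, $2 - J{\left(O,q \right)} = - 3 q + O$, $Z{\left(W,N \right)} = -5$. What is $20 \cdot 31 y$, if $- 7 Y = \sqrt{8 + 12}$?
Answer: $-4960 - \frac{1240 \sqrt{5}}{7} \approx -5356.1$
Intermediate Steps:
$Y = - \frac{2 \sqrt{5}}{7}$ ($Y = - \frac{\sqrt{8 + 12}}{7} = - \frac{\sqrt{20}}{7} = - \frac{2 \sqrt{5}}{7} \approx -0.63888$)
$J{\left(O,q \right)} = 2 - O + 3 q$ ($J{\left(O,q \right)} = 2 - \left(- 3 q + O\right) = 2 - \left(O - 3 q\right) = 2 - O + 3 q$)
$y = -8 - \frac{2 \sqrt{5}}{7}$ ($y = 8 + \left(\left(2 - 3 + 3 \left(-5\right)\right) - \frac{2 \sqrt{5}}{7}\right) = 8 - \left(16 + \frac{2 \sqrt{5}}{7}\right) = -8 - \frac{2 \sqrt{5}}{7} \approx -8.6389$)
$20 \cdot 31 y = 20 \cdot 31 \left(-8 - \frac{2 \sqrt{5}}{7}\right) = 620 \left(-8 - \frac{2 \sqrt{5}}{7}\right) = -4960 - \frac{1240 \sqrt{5}}{7}$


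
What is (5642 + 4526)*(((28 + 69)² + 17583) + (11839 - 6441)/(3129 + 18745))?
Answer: 3001738016104/10937 ≈ 2.7446e+8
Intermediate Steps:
(5642 + 4526)*(((28 + 69)² + 17583) + (11839 - 6441)/(3129 + 18745)) = 10168*((97² + 17583) + 5398/21874) = 10168*((9409 + 17583) + 5398*(1/21874)) = 10168*(26992 + 2699/10937) = 10168*(295214203/10937) = 3001738016104/10937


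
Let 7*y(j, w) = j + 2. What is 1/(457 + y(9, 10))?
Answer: 7/3210 ≈ 0.0021807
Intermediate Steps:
y(j, w) = 2/7 + j/7 (y(j, w) = (j + 2)/7 = (2 + j)/7 = 2/7 + j/7)
1/(457 + y(9, 10)) = 1/(457 + (2/7 + (⅐)*9)) = 1/(457 + (2/7 + 9/7)) = 1/(457 + 11/7) = 1/(3210/7) = 7/3210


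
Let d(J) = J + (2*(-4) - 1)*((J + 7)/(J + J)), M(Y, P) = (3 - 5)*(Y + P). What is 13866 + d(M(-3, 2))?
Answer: 55391/4 ≈ 13848.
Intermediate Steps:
M(Y, P) = -2*P - 2*Y (M(Y, P) = -2*(P + Y) = -2*P - 2*Y)
d(J) = J - 9*(7 + J)/(2*J) (d(J) = J + (-8 - 1)*((7 + J)/((2*J))) = J - 9*(7 + J)*1/(2*J) = J - 9*(7 + J)/(2*J))
13866 + d(M(-3, 2)) = 13866 + (-9/2 + (-2*2 - 2*(-3)) - 63/(2*(-2*2 - 2*(-3)))) = 13866 + (-9/2 + (-4 + 6) - 63/(2*(-4 + 6))) = 13866 + (-9/2 + 2 - 63/2/2) = 13866 + (-9/2 + 2 - 63/2*1/2) = 13866 + (-9/2 + 2 - 63/4) = 13866 - 73/4 = 55391/4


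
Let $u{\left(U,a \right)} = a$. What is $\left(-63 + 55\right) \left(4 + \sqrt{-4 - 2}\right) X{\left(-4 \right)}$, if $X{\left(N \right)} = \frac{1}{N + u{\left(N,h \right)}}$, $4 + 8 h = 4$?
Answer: $8 + 2 i \sqrt{6} \approx 8.0 + 4.899 i$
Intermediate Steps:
$h = 0$ ($h = - \frac{1}{2} + \frac{1}{8} \cdot 4 = - \frac{1}{2} + \frac{1}{2} = 0$)
$X{\left(N \right)} = \frac{1}{N}$ ($X{\left(N \right)} = \frac{1}{N + 0} = \frac{1}{N}$)
$\left(-63 + 55\right) \left(4 + \sqrt{-4 - 2}\right) X{\left(-4 \right)} = \left(-63 + 55\right) \frac{4 + \sqrt{-4 - 2}}{-4} = - 8 \left(4 + \sqrt{-6}\right) \left(- \frac{1}{4}\right) = - 8 \left(4 + i \sqrt{6}\right) \left(- \frac{1}{4}\right) = - 8 \left(-1 - \frac{i \sqrt{6}}{4}\right) = 8 + 2 i \sqrt{6}$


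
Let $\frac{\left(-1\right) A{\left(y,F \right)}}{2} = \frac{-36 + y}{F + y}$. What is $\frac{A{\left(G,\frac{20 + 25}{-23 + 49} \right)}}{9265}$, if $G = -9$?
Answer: $- \frac{52}{38913} \approx -0.0013363$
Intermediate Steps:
$A{\left(y,F \right)} = - \frac{2 \left(-36 + y\right)}{F + y}$ ($A{\left(y,F \right)} = - 2 \frac{-36 + y}{F + y} = - \frac{2 \left(-36 + y\right)}{F + y}$)
$\frac{A{\left(G,\frac{20 + 25}{-23 + 49} \right)}}{9265} = \frac{2 \frac{1}{\frac{20 + 25}{-23 + 49} - 9} \left(36 - -9\right)}{9265} = \frac{2 \left(36 + 9\right)}{\frac{45}{26} - 9} \cdot \frac{1}{9265} = 2 \frac{1}{45 \cdot \frac{1}{26} - 9} \cdot 45 \cdot \frac{1}{9265} = 2 \frac{1}{\frac{45}{26} - 9} \cdot 45 \cdot \frac{1}{9265} = 2 \frac{1}{- \frac{189}{26}} \cdot 45 \cdot \frac{1}{9265} = 2 \left(- \frac{26}{189}\right) 45 \cdot \frac{1}{9265} = \left(- \frac{260}{21}\right) \frac{1}{9265} = - \frac{52}{38913}$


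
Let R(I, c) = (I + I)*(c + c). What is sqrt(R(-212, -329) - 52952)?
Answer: 2*sqrt(56510) ≈ 475.44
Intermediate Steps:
R(I, c) = 4*I*c (R(I, c) = (2*I)*(2*c) = 4*I*c)
sqrt(R(-212, -329) - 52952) = sqrt(4*(-212)*(-329) - 52952) = sqrt(278992 - 52952) = sqrt(226040) = 2*sqrt(56510)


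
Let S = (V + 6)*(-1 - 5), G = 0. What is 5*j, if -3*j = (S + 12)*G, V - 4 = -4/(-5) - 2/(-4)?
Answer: 0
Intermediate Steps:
V = 53/10 (V = 4 + (-4/(-5) - 2/(-4)) = 4 + (-4*(-1/5) - 2*(-1/4)) = 4 + (4/5 + 1/2) = 4 + 13/10 = 53/10 ≈ 5.3000)
S = -339/5 (S = (53/10 + 6)*(-1 - 5) = (113/10)*(-6) = -339/5 ≈ -67.800)
j = 0 (j = -(-339/5 + 12)*0/3 = -(-93)*0/5 = -1/3*0 = 0)
5*j = 5*0 = 0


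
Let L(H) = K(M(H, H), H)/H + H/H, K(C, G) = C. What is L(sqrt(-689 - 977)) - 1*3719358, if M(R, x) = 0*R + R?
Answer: -3719356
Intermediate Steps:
M(R, x) = R (M(R, x) = 0 + R = R)
L(H) = 2 (L(H) = H/H + H/H = 1 + 1 = 2)
L(sqrt(-689 - 977)) - 1*3719358 = 2 - 1*3719358 = 2 - 3719358 = -3719356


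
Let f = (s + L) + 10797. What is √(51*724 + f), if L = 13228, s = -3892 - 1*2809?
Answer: 2*√13562 ≈ 232.91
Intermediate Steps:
s = -6701 (s = -3892 - 2809 = -6701)
f = 17324 (f = (-6701 + 13228) + 10797 = 6527 + 10797 = 17324)
√(51*724 + f) = √(51*724 + 17324) = √(36924 + 17324) = √54248 = 2*√13562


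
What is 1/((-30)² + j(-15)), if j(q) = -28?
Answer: 1/872 ≈ 0.0011468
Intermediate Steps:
1/((-30)² + j(-15)) = 1/((-30)² - 28) = 1/(900 - 28) = 1/872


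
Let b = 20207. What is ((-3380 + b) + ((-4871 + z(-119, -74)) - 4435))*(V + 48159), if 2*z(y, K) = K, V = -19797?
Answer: 212261208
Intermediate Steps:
z(y, K) = K/2
((-3380 + b) + ((-4871 + z(-119, -74)) - 4435))*(V + 48159) = ((-3380 + 20207) + ((-4871 + (½)*(-74)) - 4435))*(-19797 + 48159) = (16827 + ((-4871 - 37) - 4435))*28362 = (16827 + (-4908 - 4435))*28362 = (16827 - 9343)*28362 = 7484*28362 = 212261208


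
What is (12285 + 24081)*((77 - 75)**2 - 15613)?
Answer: -567636894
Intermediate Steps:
(12285 + 24081)*((77 - 75)**2 - 15613) = 36366*(2**2 - 15613) = 36366*(4 - 15613) = 36366*(-15609) = -567636894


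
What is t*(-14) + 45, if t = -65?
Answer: 955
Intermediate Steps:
t*(-14) + 45 = -65*(-14) + 45 = 910 + 45 = 955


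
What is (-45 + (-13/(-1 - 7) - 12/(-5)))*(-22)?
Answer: 18029/20 ≈ 901.45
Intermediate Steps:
(-45 + (-13/(-1 - 7) - 12/(-5)))*(-22) = (-45 + (-13/(-8) - 12*(-⅕)))*(-22) = (-45 + (-13*(-⅛) + 12/5))*(-22) = (-45 + (13/8 + 12/5))*(-22) = (-45 + 161/40)*(-22) = -1639/40*(-22) = 18029/20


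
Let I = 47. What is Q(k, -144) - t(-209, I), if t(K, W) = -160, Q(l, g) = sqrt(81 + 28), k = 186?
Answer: 160 + sqrt(109) ≈ 170.44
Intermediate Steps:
Q(l, g) = sqrt(109)
Q(k, -144) - t(-209, I) = sqrt(109) - 1*(-160) = sqrt(109) + 160 = 160 + sqrt(109)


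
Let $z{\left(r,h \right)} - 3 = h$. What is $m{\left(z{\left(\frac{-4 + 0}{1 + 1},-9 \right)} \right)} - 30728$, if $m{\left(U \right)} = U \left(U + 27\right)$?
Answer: $-30854$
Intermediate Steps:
$z{\left(r,h \right)} = 3 + h$
$m{\left(U \right)} = U \left(27 + U\right)$
$m{\left(z{\left(\frac{-4 + 0}{1 + 1},-9 \right)} \right)} - 30728 = \left(3 - 9\right) \left(27 + \left(3 - 9\right)\right) - 30728 = - 6 \left(27 - 6\right) - 30728 = \left(-6\right) 21 - 30728 = -126 - 30728 = -30854$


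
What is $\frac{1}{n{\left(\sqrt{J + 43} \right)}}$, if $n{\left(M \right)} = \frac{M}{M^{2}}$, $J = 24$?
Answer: $\sqrt{67} \approx 8.1853$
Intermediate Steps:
$n{\left(M \right)} = \frac{1}{M}$ ($n{\left(M \right)} = \frac{M}{M^{2}} = \frac{1}{M}$)
$\frac{1}{n{\left(\sqrt{J + 43} \right)}} = \frac{1}{\frac{1}{\sqrt{24 + 43}}} = \frac{1}{\frac{1}{\sqrt{67}}} = \frac{1}{\frac{1}{67} \sqrt{67}} = \sqrt{67}$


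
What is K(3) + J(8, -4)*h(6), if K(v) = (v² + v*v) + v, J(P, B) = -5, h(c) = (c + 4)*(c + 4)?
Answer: -479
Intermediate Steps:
h(c) = (4 + c)² (h(c) = (4 + c)*(4 + c) = (4 + c)²)
K(v) = v + 2*v² (K(v) = (v² + v²) + v = 2*v² + v = v + 2*v²)
K(3) + J(8, -4)*h(6) = 3*(1 + 2*3) - 5*(4 + 6)² = 3*(1 + 6) - 5*10² = 3*7 - 5*100 = 21 - 500 = -479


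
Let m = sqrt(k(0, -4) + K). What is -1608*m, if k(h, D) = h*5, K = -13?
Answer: -1608*I*sqrt(13) ≈ -5797.7*I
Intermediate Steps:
k(h, D) = 5*h
m = I*sqrt(13) (m = sqrt(5*0 - 13) = sqrt(0 - 13) = sqrt(-13) = I*sqrt(13) ≈ 3.6056*I)
-1608*m = -1608*I*sqrt(13)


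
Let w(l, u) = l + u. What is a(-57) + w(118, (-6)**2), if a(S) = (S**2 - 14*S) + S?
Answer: 4144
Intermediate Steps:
a(S) = S**2 - 13*S
a(-57) + w(118, (-6)**2) = -57*(-13 - 57) + (118 + (-6)**2) = -57*(-70) + (118 + 36) = 3990 + 154 = 4144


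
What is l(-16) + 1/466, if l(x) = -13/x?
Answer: 3037/3728 ≈ 0.81465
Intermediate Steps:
l(-16) + 1/466 = -13/(-16) + 1/466 = -13*(-1/16) + 1/466 = 13/16 + 1/466 = 3037/3728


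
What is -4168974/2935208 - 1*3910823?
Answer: -5739541562579/1467604 ≈ -3.9108e+6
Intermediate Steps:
-4168974/2935208 - 1*3910823 = -4168974*1/2935208 - 3910823 = -2084487/1467604 - 3910823 = -5739541562579/1467604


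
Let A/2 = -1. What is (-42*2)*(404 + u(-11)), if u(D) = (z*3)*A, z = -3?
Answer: -35448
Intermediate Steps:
A = -2 (A = 2*(-1) = -2)
u(D) = 18 (u(D) = -3*3*(-2) = -9*(-2) = 18)
(-42*2)*(404 + u(-11)) = (-42*2)*(404 + 18) = -84*422 = -35448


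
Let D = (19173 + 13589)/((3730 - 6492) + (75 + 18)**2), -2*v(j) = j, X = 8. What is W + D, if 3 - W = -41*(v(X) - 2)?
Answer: -1397779/5887 ≈ -237.43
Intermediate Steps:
v(j) = -j/2
W = -243 (W = 3 - (-41)*(-1/2*8 - 2) = 3 - (-41)*(-4 - 2) = 3 - (-41)*(-6) = 3 - 1*246 = 3 - 246 = -243)
D = 32762/5887 (D = 32762/(-2762 + 93**2) = 32762/(-2762 + 8649) = 32762/5887 ≈ 5.5651)
W + D = -243 + 32762/5887 = -1397779/5887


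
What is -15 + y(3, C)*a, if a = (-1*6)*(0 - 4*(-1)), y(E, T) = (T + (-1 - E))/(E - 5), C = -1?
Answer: -75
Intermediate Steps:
y(E, T) = (-1 + T - E)/(-5 + E)
a = -24 (a = -6*(0 + 4) = -6*4 = -24)
-15 + y(3, C)*a = -15 + ((-1 - 1 - 1*3)/(-5 + 3))*(-24) = -15 + ((-1 - 1 - 3)/(-2))*(-24) = -15 - ½*(-5)*(-24) = -15 + (5/2)*(-24) = -15 - 60 = -75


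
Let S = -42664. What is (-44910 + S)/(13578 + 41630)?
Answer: -43787/27604 ≈ -1.5863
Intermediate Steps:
(-44910 + S)/(13578 + 41630) = (-44910 - 42664)/(13578 + 41630) = -87574/55208 = -87574*1/55208 = -43787/27604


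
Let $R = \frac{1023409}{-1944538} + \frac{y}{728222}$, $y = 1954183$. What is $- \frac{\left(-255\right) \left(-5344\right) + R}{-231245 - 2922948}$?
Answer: $\frac{6265227283191622}{14501661938675231} \approx 0.43203$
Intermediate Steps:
$R = \frac{69425321674}{32183076169}$ ($R = \frac{1023409}{-1944538} + \frac{1954183}{728222} = 1023409 \left(- \frac{1}{1944538}\right) + 1954183 \cdot \frac{1}{728222} = - \frac{1023409}{1944538} + \frac{177653}{66202} = \frac{69425321674}{32183076169} \approx 2.1572$)
$- \frac{\left(-255\right) \left(-5344\right) + R}{-231245 - 2922948} = - \frac{\left(-255\right) \left(-5344\right) + \frac{69425321674}{32183076169}}{-231245 - 2922948} = - \frac{1362720 + \frac{69425321674}{32183076169}}{-3154193} = - \frac{43856590982341354 \left(-1\right)}{32183076169 \cdot 3154193} = \left(-1\right) \left(- \frac{6265227283191622}{14501661938675231}\right) = \frac{6265227283191622}{14501661938675231}$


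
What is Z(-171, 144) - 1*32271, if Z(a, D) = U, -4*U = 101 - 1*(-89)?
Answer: -64637/2 ≈ -32319.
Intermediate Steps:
U = -95/2 (U = -(101 - 1*(-89))/4 = -(101 + 89)/4 = -¼*190 = -95/2 ≈ -47.500)
Z(a, D) = -95/2
Z(-171, 144) - 1*32271 = -95/2 - 1*32271 = -95/2 - 32271 = -64637/2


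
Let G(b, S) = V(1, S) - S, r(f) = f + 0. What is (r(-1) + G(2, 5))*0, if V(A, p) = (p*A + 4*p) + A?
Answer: 0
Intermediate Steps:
r(f) = f
V(A, p) = A + 4*p + A*p (V(A, p) = (A*p + 4*p) + A = (4*p + A*p) + A = A + 4*p + A*p)
G(b, S) = 1 + 4*S (G(b, S) = (1 + 4*S + 1*S) - S = (1 + 4*S + S) - S = (1 + 5*S) - S = 1 + 4*S)
(r(-1) + G(2, 5))*0 = (-1 + (1 + 4*5))*0 = (-1 + (1 + 20))*0 = (-1 + 21)*0 = 20*0 = 0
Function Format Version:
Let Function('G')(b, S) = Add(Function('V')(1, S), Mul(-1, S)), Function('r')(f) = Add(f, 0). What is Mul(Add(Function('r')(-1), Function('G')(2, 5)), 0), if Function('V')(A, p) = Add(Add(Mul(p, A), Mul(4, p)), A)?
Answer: 0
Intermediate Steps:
Function('r')(f) = f
Function('V')(A, p) = Add(A, Mul(4, p), Mul(A, p)) (Function('V')(A, p) = Add(Add(Mul(A, p), Mul(4, p)), A) = Add(Add(Mul(4, p), Mul(A, p)), A) = Add(A, Mul(4, p), Mul(A, p)))
Function('G')(b, S) = Add(1, Mul(4, S)) (Function('G')(b, S) = Add(Add(1, Mul(4, S), Mul(1, S)), Mul(-1, S)) = Add(Add(1, Mul(4, S), S), Mul(-1, S)) = Add(Add(1, Mul(5, S)), Mul(-1, S)) = Add(1, Mul(4, S)))
Mul(Add(Function('r')(-1), Function('G')(2, 5)), 0) = Mul(Add(-1, Add(1, Mul(4, 5))), 0) = Mul(Add(-1, Add(1, 20)), 0) = Mul(Add(-1, 21), 0) = Mul(20, 0) = 0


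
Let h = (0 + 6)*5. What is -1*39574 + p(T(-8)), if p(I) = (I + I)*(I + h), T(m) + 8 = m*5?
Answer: -37846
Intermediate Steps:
h = 30 (h = 6*5 = 30)
T(m) = -8 + 5*m (T(m) = -8 + m*5 = -8 + 5*m)
p(I) = 2*I*(30 + I) (p(I) = (I + I)*(I + 30) = (2*I)*(30 + I) = 2*I*(30 + I))
-1*39574 + p(T(-8)) = -1*39574 + 2*(-8 + 5*(-8))*(30 + (-8 + 5*(-8))) = -39574 + 2*(-8 - 40)*(30 + (-8 - 40)) = -39574 + 2*(-48)*(30 - 48) = -39574 + 2*(-48)*(-18) = -39574 + 1728 = -37846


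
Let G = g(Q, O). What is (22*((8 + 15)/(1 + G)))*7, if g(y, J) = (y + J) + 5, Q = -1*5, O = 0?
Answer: 3542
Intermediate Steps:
Q = -5
g(y, J) = 5 + J + y (g(y, J) = (J + y) + 5 = 5 + J + y)
G = 0 (G = 5 + 0 - 5 = 0)
(22*((8 + 15)/(1 + G)))*7 = (22*((8 + 15)/(1 + 0)))*7 = (22*(23/1))*7 = (22*(23*1))*7 = (22*23)*7 = 506*7 = 3542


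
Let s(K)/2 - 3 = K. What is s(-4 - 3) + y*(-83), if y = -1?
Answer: 75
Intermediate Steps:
s(K) = 6 + 2*K
s(-4 - 3) + y*(-83) = (6 + 2*(-4 - 3)) - 1*(-83) = (6 + 2*(-7)) + 83 = (6 - 14) + 83 = -8 + 83 = 75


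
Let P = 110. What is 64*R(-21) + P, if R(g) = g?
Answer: -1234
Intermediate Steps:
64*R(-21) + P = 64*(-21) + 110 = -1344 + 110 = -1234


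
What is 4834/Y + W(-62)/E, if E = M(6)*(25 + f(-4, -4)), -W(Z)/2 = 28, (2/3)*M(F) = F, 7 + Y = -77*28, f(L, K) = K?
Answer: -49274/19467 ≈ -2.5312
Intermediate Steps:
Y = -2163 (Y = -7 - 77*28 = -7 - 2156 = -2163)
M(F) = 3*F/2
W(Z) = -56 (W(Z) = -2*28 = -56)
E = 189 (E = ((3/2)*6)*(25 - 4) = 9*21 = 189)
4834/Y + W(-62)/E = 4834/(-2163) - 56/189 = 4834*(-1/2163) - 56*1/189 = -4834/2163 - 8/27 = -49274/19467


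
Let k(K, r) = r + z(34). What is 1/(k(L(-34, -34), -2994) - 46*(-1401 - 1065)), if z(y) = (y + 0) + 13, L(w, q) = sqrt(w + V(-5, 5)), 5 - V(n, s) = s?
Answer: 1/110489 ≈ 9.0507e-6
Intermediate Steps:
V(n, s) = 5 - s
L(w, q) = sqrt(w) (L(w, q) = sqrt(w + (5 - 1*5)) = sqrt(w + (5 - 5)) = sqrt(w + 0) = sqrt(w))
z(y) = 13 + y (z(y) = y + 13 = 13 + y)
k(K, r) = 47 + r (k(K, r) = r + (13 + 34) = r + 47 = 47 + r)
1/(k(L(-34, -34), -2994) - 46*(-1401 - 1065)) = 1/((47 - 2994) - 46*(-1401 - 1065)) = 1/(-2947 - 46*(-2466)) = 1/(-2947 + 113436) = 1/110489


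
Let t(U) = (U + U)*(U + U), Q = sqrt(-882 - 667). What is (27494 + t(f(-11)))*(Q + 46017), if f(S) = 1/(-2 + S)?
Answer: 213817530330/169 + 4646490*I*sqrt(1549)/169 ≈ 1.2652e+9 + 1.0821e+6*I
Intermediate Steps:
Q = I*sqrt(1549) (Q = sqrt(-1549) = I*sqrt(1549) ≈ 39.357*I)
t(U) = 4*U**2 (t(U) = (2*U)*(2*U) = 4*U**2)
(27494 + t(f(-11)))*(Q + 46017) = (27494 + 4*(1/(-2 - 11))**2)*(I*sqrt(1549) + 46017) = (27494 + 4*(1/(-13))**2)*(46017 + I*sqrt(1549)) = (27494 + 4*(-1/13)**2)*(46017 + I*sqrt(1549)) = (27494 + 4*(1/169))*(46017 + I*sqrt(1549)) = (27494 + 4/169)*(46017 + I*sqrt(1549)) = 4646490*(46017 + I*sqrt(1549))/169 = 213817530330/169 + 4646490*I*sqrt(1549)/169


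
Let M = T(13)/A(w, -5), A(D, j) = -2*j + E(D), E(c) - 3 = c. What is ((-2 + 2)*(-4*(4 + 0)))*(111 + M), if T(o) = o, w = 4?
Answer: 0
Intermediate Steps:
E(c) = 3 + c
A(D, j) = 3 + D - 2*j (A(D, j) = -2*j + (3 + D) = 3 + D - 2*j)
M = 13/17 (M = 13/(3 + 4 - 2*(-5)) = 13/(3 + 4 + 10) = 13/17 ≈ 0.76471)
((-2 + 2)*(-4*(4 + 0)))*(111 + M) = ((-2 + 2)*(-4*(4 + 0)))*(111 + 13/17) = (0*(-4*4))*(1900/17) = (0*(-16))*(1900/17) = 0*(1900/17) = 0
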